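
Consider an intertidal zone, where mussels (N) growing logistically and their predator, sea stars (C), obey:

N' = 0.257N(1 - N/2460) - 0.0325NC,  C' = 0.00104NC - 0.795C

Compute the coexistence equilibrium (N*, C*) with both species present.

N* ≈ 764, C* ≈ 5.45

From dC/dt = 0 with C > 0: 0.00104N* = 0.795, so N* = 764.
Substitute into dN/dt = 0: 0.257(1 - 764/2460) = 0.0325C*.
The bracket is 0.689, giving C* = 0.177/0.0325 = 5.45.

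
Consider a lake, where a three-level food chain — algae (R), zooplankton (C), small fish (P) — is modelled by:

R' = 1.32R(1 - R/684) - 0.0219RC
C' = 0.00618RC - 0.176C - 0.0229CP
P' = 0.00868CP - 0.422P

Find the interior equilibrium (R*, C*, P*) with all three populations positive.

R* ≈ 132, C* ≈ 48.6, P* ≈ 28

From dP/dt = 0: 0.00868C* = 0.422, so C* = 48.6.
From dR/dt = 0: 1.32(1 - R*/684) = 0.0219·48.6, giving R* = 684·(1 - 0.807) = 132.
From dC/dt = 0: 0.00618·132 - 0.176 = 0.0229P*, so P* = 0.641/0.0229 = 28.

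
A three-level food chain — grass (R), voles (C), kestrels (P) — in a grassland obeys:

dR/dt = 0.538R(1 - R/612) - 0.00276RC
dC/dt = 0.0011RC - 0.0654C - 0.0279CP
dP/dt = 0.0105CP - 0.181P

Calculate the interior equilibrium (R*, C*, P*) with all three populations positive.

From dP/dt = 0: 0.0105C* = 0.181, so C* = 17.2.
From dR/dt = 0: 0.538(1 - R*/612) = 0.00276·17.2, giving R* = 612·(1 - 0.0884) = 558.
From dC/dt = 0: 0.0011·558 - 0.0654 = 0.0279P*, so P* = 0.548/0.0279 = 19.7.

R* ≈ 558, C* ≈ 17.2, P* ≈ 19.7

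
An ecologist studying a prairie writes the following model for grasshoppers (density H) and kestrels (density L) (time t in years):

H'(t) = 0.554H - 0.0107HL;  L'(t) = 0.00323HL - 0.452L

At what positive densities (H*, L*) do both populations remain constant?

Set dL/dt = 0 with L > 0: 0.00323H - 0.452 = 0, so H* = 0.452/0.00323 = 140.
Set dH/dt = 0 with H > 0: 0.554 - 0.0107L = 0, so L* = 0.554/0.0107 = 51.8.

H* ≈ 140, L* ≈ 51.8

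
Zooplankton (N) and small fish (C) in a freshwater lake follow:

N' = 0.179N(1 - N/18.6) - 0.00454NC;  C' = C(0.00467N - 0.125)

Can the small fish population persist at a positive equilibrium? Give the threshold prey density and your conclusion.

Threshold N = 26.8; K < 26.8, so no, the predator goes extinct.

The predator equation gives dC/dt > 0 only when N > 0.125/0.00467 = 26.8.
Without the predator, N → K = 18.6. Since 18.6 < 26.8, the predator cannot invade.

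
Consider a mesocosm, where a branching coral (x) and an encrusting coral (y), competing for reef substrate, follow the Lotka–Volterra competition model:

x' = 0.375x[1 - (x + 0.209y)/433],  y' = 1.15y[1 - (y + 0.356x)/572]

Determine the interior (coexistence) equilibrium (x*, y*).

Setting both brackets to zero gives the nullclines x + 0.209y = 433 and 0.356x + y = 572.
Substituting y = 572 - 0.356x into the first: x(1 - 0.209·0.356) = 433 - 0.209·572.
So x* = 313/0.926 = 339, and then y* = 572 - 0.356·339 = 451.

x* ≈ 339, y* ≈ 451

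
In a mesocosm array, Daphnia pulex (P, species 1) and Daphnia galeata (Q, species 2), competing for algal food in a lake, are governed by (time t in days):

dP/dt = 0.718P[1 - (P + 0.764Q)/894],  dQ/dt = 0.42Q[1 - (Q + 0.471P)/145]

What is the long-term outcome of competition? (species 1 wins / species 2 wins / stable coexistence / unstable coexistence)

species 1 excludes species 2

Compare the nullcline intercepts: K1/α12 = 894/0.764 = 1170 > K2 = 145; K2/α21 = 145/0.471 = 308 < K1 = 894.
Since the inequalities point opposite ways, species 1 can invade but species 2 cannot.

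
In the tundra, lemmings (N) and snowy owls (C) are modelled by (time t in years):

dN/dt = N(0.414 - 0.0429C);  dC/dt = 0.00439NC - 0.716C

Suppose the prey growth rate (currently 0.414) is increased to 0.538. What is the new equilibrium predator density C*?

At the interior fixed point, setting dN/dt = 0 with N > 0 fixes C* = (prey growth rate)/(NC coefficient) — independent of the other coefficients.
With the change, C* = 0.538/0.0429 = 12.5; it rises from 9.65.

C* ≈ 12.5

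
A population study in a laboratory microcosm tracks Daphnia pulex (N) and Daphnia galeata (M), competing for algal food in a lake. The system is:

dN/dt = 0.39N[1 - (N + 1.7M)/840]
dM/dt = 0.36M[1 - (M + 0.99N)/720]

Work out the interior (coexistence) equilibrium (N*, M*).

Setting both brackets to zero gives the nullclines N + 1.7M = 840 and 0.99N + M = 720.
Substituting M = 720 - 0.99N into the first: N(1 - 1.7·0.99) = 840 - 1.7·720.
So N* = -384/-0.683 = 562, and then M* = 720 - 0.99·562 = 163.

N* ≈ 562, M* ≈ 163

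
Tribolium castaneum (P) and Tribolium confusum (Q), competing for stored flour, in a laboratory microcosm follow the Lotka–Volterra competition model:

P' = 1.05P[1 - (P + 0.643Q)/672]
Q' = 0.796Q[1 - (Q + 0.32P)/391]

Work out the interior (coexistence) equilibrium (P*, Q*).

Setting both brackets to zero gives the nullclines P + 0.643Q = 672 and 0.32P + Q = 391.
Substituting Q = 391 - 0.32P into the first: P(1 - 0.643·0.32) = 672 - 0.643·391.
So P* = 421/0.794 = 530, and then Q* = 391 - 0.32·530 = 222.

P* ≈ 530, Q* ≈ 222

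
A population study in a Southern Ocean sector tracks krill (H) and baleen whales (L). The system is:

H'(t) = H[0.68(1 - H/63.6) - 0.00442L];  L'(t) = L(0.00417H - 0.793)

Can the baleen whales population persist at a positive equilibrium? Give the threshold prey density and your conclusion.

The predator equation gives dL/dt > 0 only when H > 0.793/0.00417 = 190.
Without the predator, H → K = 63.6. Since 63.6 < 190, the predator cannot invade.

Threshold H = 190; K < 190, so no, the predator goes extinct.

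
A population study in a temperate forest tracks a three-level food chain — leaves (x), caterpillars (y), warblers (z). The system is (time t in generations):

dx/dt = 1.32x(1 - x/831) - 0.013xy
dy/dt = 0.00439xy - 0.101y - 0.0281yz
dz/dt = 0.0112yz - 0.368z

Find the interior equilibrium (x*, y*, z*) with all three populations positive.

x* ≈ 562, y* ≈ 32.9, z* ≈ 84.2

From dz/dt = 0: 0.0112y* = 0.368, so y* = 32.9.
From dx/dt = 0: 1.32(1 - x*/831) = 0.013·32.9, giving x* = 831·(1 - 0.324) = 562.
From dy/dt = 0: 0.00439·562 - 0.101 = 0.0281z*, so z* = 2.37/0.0281 = 84.2.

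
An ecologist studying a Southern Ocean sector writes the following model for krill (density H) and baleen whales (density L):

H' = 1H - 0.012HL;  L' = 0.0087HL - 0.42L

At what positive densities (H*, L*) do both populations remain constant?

H* ≈ 48.3, L* ≈ 83.3

Set dL/dt = 0 with L > 0: 0.0087H - 0.42 = 0, so H* = 0.42/0.0087 = 48.3.
Set dH/dt = 0 with H > 0: 1 - 0.012L = 0, so L* = 1/0.012 = 83.3.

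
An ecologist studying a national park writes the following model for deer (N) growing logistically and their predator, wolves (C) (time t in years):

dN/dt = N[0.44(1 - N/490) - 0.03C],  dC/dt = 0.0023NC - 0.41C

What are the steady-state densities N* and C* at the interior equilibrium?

From dC/dt = 0 with C > 0: 0.0023N* = 0.41, so N* = 178.
Substitute into dN/dt = 0: 0.44(1 - 178/490) = 0.03C*.
The bracket is 0.636, giving C* = 0.28/0.03 = 9.33.

N* ≈ 178, C* ≈ 9.33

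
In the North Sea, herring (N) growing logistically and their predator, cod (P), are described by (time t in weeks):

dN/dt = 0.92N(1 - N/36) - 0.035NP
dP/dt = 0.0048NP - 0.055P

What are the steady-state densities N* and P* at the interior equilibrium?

N* ≈ 11.5, P* ≈ 17.9

From dP/dt = 0 with P > 0: 0.0048N* = 0.055, so N* = 11.5.
Substitute into dN/dt = 0: 0.92(1 - 11.5/36) = 0.035P*.
The bracket is 0.682, giving P* = 0.627/0.035 = 17.9.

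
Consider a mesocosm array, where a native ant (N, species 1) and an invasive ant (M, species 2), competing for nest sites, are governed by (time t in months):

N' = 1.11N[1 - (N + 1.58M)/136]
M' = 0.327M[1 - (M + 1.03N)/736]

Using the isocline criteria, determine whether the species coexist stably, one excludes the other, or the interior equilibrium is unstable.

Compare the nullcline intercepts: K1/α12 = 136/1.58 = 86.1 < K2 = 736; K2/α21 = 736/1.03 = 715 > K1 = 136.
Since the inequalities point opposite ways, species 2 can invade but species 1 cannot.

species 2 excludes species 1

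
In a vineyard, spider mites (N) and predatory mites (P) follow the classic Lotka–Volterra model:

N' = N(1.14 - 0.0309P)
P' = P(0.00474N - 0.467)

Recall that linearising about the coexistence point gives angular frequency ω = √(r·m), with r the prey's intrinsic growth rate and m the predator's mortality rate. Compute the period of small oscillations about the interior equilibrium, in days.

T ≈ 8.61 days

Here r = 1.14 and m = 0.467, so r·m = 0.532.
ω = √0.532 = 0.73 per day, hence T = 2π/ω ≈ 8.61 days.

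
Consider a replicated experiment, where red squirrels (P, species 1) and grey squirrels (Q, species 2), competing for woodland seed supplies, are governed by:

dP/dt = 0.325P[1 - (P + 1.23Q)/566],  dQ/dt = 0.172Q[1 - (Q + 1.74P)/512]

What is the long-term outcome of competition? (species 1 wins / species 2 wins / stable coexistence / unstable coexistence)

unstable coexistence (outcome depends on initial conditions)

Compare the nullcline intercepts: K1/α12 = 566/1.23 = 460 < K2 = 512; K2/α21 = 512/1.74 = 294 < K1 = 566.
Since both are reversed, neither can invade when rare; the interior point is a saddle.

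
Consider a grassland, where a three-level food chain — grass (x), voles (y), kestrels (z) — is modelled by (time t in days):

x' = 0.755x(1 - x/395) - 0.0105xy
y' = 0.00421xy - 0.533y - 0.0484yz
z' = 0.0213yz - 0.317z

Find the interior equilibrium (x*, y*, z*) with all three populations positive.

From dz/dt = 0: 0.0213y* = 0.317, so y* = 14.9.
From dx/dt = 0: 0.755(1 - x*/395) = 0.0105·14.9, giving x* = 395·(1 - 0.207) = 313.
From dy/dt = 0: 0.00421·313 - 0.533 = 0.0484z*, so z* = 0.786/0.0484 = 16.2.

x* ≈ 313, y* ≈ 14.9, z* ≈ 16.2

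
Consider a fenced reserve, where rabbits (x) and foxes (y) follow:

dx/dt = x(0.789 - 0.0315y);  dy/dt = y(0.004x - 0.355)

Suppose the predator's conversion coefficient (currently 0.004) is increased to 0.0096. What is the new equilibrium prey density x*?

At the interior fixed point, setting dy/dt = 0 with y > 0 fixes x* = (predator death rate)/(xy coefficient) — independent of the other coefficients.
With the change, x* = 0.355/0.0096 = 37; it falls from 88.8.

x* ≈ 37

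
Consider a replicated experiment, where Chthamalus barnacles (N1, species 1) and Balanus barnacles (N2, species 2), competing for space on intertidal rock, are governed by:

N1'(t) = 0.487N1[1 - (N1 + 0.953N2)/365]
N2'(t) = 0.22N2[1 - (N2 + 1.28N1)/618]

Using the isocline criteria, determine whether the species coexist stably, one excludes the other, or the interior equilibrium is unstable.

species 2 excludes species 1

Compare the nullcline intercepts: K1/α12 = 365/0.953 = 383 < K2 = 618; K2/α21 = 618/1.28 = 483 > K1 = 365.
Since the inequalities point opposite ways, species 2 can invade but species 1 cannot.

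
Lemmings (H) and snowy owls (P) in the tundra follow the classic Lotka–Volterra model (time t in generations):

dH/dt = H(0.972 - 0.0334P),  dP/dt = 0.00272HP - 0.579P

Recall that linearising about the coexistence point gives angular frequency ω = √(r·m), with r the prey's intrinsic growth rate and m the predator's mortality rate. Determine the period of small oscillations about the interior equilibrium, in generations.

Here r = 0.972 and m = 0.579, so r·m = 0.563.
ω = √0.563 = 0.75 per generation, hence T = 2π/ω ≈ 8.38 generations.

T ≈ 8.38 generations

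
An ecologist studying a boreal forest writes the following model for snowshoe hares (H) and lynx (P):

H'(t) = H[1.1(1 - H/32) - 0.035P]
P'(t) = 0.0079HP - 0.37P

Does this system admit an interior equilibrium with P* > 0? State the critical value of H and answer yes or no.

Threshold H = 46.8; K < 46.8, so no, the predator goes extinct.

The predator equation gives dP/dt > 0 only when H > 0.37/0.0079 = 46.8.
Without the predator, H → K = 32. Since 32 < 46.8, the predator cannot invade.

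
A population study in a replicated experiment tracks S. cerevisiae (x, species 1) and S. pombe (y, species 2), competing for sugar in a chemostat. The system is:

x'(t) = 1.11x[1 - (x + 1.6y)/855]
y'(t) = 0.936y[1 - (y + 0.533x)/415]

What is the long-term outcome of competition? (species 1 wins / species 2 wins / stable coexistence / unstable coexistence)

species 1 excludes species 2

Compare the nullcline intercepts: K1/α12 = 855/1.6 = 534 > K2 = 415; K2/α21 = 415/0.533 = 779 < K1 = 855.
Since the inequalities point opposite ways, species 1 can invade but species 2 cannot.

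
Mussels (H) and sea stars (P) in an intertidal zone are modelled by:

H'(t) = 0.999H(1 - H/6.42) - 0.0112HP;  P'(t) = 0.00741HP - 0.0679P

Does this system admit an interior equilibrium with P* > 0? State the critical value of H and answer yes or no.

Threshold H = 9.16; K < 9.16, so no, the predator goes extinct.

The predator equation gives dP/dt > 0 only when H > 0.0679/0.00741 = 9.16.
Without the predator, H → K = 6.42. Since 6.42 < 9.16, the predator cannot invade.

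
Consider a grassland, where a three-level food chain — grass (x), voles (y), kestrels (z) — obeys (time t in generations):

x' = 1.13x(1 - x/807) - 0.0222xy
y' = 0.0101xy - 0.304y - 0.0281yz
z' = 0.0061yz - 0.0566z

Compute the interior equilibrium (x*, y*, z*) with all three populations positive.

From dz/dt = 0: 0.0061y* = 0.0566, so y* = 9.28.
From dx/dt = 0: 1.13(1 - x*/807) = 0.0222·9.28, giving x* = 807·(1 - 0.182) = 660.
From dy/dt = 0: 0.0101·660 - 0.304 = 0.0281z*, so z* = 6.36/0.0281 = 226.

x* ≈ 660, y* ≈ 9.28, z* ≈ 226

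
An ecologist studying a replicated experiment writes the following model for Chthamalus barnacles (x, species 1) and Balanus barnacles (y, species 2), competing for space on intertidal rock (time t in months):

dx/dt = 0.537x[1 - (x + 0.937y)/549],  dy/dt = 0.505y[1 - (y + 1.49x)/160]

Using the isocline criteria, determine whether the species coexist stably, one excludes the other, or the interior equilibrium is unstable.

species 1 excludes species 2

Compare the nullcline intercepts: K1/α12 = 549/0.937 = 586 > K2 = 160; K2/α21 = 160/1.49 = 107 < K1 = 549.
Since the inequalities point opposite ways, species 1 can invade but species 2 cannot.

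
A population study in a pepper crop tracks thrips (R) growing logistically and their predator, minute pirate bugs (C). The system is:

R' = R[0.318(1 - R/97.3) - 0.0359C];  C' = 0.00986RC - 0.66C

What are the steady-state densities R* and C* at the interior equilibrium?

From dC/dt = 0 with C > 0: 0.00986R* = 0.66, so R* = 66.9.
Substitute into dR/dt = 0: 0.318(1 - 66.9/97.3) = 0.0359C*.
The bracket is 0.312, giving C* = 0.0992/0.0359 = 2.76.

R* ≈ 66.9, C* ≈ 2.76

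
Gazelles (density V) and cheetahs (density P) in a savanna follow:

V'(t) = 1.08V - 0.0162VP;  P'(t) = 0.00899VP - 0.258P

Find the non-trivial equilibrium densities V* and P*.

Set dP/dt = 0 with P > 0: 0.00899V - 0.258 = 0, so V* = 0.258/0.00899 = 28.7.
Set dV/dt = 0 with V > 0: 1.08 - 0.0162P = 0, so P* = 1.08/0.0162 = 66.7.

V* ≈ 28.7, P* ≈ 66.7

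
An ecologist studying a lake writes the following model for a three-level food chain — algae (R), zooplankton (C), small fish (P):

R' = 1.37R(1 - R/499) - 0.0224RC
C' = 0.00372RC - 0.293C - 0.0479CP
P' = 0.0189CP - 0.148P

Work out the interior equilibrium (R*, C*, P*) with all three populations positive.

From dP/dt = 0: 0.0189C* = 0.148, so C* = 7.83.
From dR/dt = 0: 1.37(1 - R*/499) = 0.0224·7.83, giving R* = 499·(1 - 0.128) = 435.
From dC/dt = 0: 0.00372·435 - 0.293 = 0.0479P*, so P* = 1.33/0.0479 = 27.7.

R* ≈ 435, C* ≈ 7.83, P* ≈ 27.7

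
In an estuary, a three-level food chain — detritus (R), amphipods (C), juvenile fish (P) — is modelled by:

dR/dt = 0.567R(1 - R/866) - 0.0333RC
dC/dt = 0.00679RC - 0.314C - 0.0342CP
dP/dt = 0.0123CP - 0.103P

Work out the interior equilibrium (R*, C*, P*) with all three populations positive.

R* ≈ 440, C* ≈ 8.37, P* ≈ 78.2

From dP/dt = 0: 0.0123C* = 0.103, so C* = 8.37.
From dR/dt = 0: 0.567(1 - R*/866) = 0.0333·8.37, giving R* = 866·(1 - 0.492) = 440.
From dC/dt = 0: 0.00679·440 - 0.314 = 0.0342P*, so P* = 2.67/0.0342 = 78.2.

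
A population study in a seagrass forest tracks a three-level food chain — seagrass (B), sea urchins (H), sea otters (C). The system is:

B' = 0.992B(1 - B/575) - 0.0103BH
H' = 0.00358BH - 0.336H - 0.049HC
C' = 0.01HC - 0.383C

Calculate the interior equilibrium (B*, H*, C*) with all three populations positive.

From dC/dt = 0: 0.01H* = 0.383, so H* = 38.3.
From dB/dt = 0: 0.992(1 - B*/575) = 0.0103·38.3, giving B* = 575·(1 - 0.398) = 346.
From dH/dt = 0: 0.00358·346 - 0.336 = 0.049C*, so C* = 0.904/0.049 = 18.4.

B* ≈ 346, H* ≈ 38.3, C* ≈ 18.4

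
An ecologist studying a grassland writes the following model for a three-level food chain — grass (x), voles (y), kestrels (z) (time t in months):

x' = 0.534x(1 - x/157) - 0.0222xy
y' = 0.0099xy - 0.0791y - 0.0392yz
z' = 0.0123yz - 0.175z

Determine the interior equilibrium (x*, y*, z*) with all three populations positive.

From dz/dt = 0: 0.0123y* = 0.175, so y* = 14.2.
From dx/dt = 0: 0.534(1 - x*/157) = 0.0222·14.2, giving x* = 157·(1 - 0.591) = 64.1.
From dy/dt = 0: 0.0099·64.1 - 0.0791 = 0.0392z*, so z* = 0.556/0.0392 = 14.2.

x* ≈ 64.1, y* ≈ 14.2, z* ≈ 14.2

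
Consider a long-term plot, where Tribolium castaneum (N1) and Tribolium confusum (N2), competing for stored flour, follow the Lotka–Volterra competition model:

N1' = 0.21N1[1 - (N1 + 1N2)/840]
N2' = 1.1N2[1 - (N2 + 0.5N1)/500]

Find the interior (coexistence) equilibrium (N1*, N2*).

Setting both brackets to zero gives the nullclines N1 + 1N2 = 840 and 0.5N1 + N2 = 500.
Substituting N2 = 500 - 0.5N1 into the first: N1(1 - 1·0.5) = 840 - 1·500.
So N1* = 340/0.5 = 680, and then N2* = 500 - 0.5·680 = 160.

N1* ≈ 680, N2* ≈ 160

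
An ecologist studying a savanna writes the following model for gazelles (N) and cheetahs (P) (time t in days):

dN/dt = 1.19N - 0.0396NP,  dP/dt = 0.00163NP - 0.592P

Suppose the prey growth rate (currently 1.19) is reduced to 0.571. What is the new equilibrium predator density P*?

At the interior fixed point, setting dN/dt = 0 with N > 0 fixes P* = (prey growth rate)/(NP coefficient) — independent of the other coefficients.
With the change, P* = 0.571/0.0396 = 14.4; it falls from 30.1.

P* ≈ 14.4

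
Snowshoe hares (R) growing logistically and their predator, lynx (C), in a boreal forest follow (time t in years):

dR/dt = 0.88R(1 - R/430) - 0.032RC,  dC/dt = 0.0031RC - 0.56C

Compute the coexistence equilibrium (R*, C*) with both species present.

From dC/dt = 0 with C > 0: 0.0031R* = 0.56, so R* = 181.
Substitute into dR/dt = 0: 0.88(1 - 181/430) = 0.032C*.
The bracket is 0.58, giving C* = 0.51/0.032 = 15.9.

R* ≈ 181, C* ≈ 15.9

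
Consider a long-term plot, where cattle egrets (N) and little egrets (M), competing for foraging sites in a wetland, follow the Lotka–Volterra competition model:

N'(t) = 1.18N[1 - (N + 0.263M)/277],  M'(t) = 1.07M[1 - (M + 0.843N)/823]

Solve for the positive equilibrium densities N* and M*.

N* ≈ 77.8, M* ≈ 757

Setting both brackets to zero gives the nullclines N + 0.263M = 277 and 0.843N + M = 823.
Substituting M = 823 - 0.843N into the first: N(1 - 0.263·0.843) = 277 - 0.263·823.
So N* = 60.6/0.778 = 77.8, and then M* = 823 - 0.843·77.8 = 757.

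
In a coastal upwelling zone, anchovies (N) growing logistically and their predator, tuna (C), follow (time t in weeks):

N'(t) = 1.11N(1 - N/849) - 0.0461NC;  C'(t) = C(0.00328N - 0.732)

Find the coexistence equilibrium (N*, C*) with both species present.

N* ≈ 223, C* ≈ 17.7

From dC/dt = 0 with C > 0: 0.00328N* = 0.732, so N* = 223.
Substitute into dN/dt = 0: 1.11(1 - 223/849) = 0.0461C*.
The bracket is 0.737, giving C* = 0.818/0.0461 = 17.7.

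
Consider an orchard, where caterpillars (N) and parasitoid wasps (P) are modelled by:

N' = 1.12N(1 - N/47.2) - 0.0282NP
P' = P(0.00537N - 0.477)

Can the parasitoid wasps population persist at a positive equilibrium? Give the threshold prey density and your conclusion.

Threshold N = 88.8; K < 88.8, so no, the predator goes extinct.

The predator equation gives dP/dt > 0 only when N > 0.477/0.00537 = 88.8.
Without the predator, N → K = 47.2. Since 47.2 < 88.8, the predator cannot invade.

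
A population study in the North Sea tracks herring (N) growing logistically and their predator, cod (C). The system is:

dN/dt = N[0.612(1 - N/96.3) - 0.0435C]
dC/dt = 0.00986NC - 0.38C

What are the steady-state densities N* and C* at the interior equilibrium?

From dC/dt = 0 with C > 0: 0.00986N* = 0.38, so N* = 38.5.
Substitute into dN/dt = 0: 0.612(1 - 38.5/96.3) = 0.0435C*.
The bracket is 0.6, giving C* = 0.367/0.0435 = 8.44.

N* ≈ 38.5, C* ≈ 8.44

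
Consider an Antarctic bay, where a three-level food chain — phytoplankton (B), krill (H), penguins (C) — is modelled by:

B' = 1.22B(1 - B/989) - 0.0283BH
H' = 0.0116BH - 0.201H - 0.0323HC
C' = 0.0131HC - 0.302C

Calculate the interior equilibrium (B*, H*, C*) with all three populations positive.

From dC/dt = 0: 0.0131H* = 0.302, so H* = 23.1.
From dB/dt = 0: 1.22(1 - B*/989) = 0.0283·23.1, giving B* = 989·(1 - 0.535) = 460.
From dH/dt = 0: 0.0116·460 - 0.201 = 0.0323C*, so C* = 5.14/0.0323 = 159.

B* ≈ 460, H* ≈ 23.1, C* ≈ 159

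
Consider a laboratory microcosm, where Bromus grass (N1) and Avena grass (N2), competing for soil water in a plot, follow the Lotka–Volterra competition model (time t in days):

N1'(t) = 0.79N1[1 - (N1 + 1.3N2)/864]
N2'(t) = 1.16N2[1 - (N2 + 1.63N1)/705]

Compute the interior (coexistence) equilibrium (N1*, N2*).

N1* ≈ 46.9, N2* ≈ 629

Setting both brackets to zero gives the nullclines N1 + 1.3N2 = 864 and 1.63N1 + N2 = 705.
Substituting N2 = 705 - 1.63N1 into the first: N1(1 - 1.3·1.63) = 864 - 1.3·705.
So N1* = -52.5/-1.12 = 46.9, and then N2* = 705 - 1.63·46.9 = 629.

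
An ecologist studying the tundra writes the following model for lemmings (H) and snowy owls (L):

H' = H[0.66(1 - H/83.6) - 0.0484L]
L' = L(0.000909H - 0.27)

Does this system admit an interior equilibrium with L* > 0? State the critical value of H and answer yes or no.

The predator equation gives dL/dt > 0 only when H > 0.27/0.000909 = 297.
Without the predator, H → K = 83.6. Since 83.6 < 297, the predator cannot invade.

Threshold H = 297; K < 297, so no, the predator goes extinct.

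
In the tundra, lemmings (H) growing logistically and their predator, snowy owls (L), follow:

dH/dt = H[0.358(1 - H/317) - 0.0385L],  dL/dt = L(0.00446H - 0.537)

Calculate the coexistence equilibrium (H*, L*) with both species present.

H* ≈ 120, L* ≈ 5.77

From dL/dt = 0 with L > 0: 0.00446H* = 0.537, so H* = 120.
Substitute into dH/dt = 0: 0.358(1 - 120/317) = 0.0385L*.
The bracket is 0.62, giving L* = 0.222/0.0385 = 5.77.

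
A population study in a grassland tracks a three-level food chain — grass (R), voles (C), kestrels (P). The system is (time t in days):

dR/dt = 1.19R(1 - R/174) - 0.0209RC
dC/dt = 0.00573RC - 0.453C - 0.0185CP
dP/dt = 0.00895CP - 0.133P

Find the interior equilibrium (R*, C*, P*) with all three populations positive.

From dP/dt = 0: 0.00895C* = 0.133, so C* = 14.9.
From dR/dt = 0: 1.19(1 - R*/174) = 0.0209·14.9, giving R* = 174·(1 - 0.261) = 129.
From dC/dt = 0: 0.00573·129 - 0.453 = 0.0185P*, so P* = 0.284/0.0185 = 15.3.

R* ≈ 129, C* ≈ 14.9, P* ≈ 15.3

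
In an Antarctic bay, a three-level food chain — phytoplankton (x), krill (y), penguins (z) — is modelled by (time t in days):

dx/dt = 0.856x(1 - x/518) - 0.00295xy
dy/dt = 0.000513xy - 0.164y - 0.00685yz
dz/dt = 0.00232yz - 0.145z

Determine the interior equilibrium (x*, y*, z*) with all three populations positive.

From dz/dt = 0: 0.00232y* = 0.145, so y* = 62.5.
From dx/dt = 0: 0.856(1 - x*/518) = 0.00295·62.5, giving x* = 518·(1 - 0.215) = 406.
From dy/dt = 0: 0.000513·406 - 0.164 = 0.00685z*, so z* = 0.0445/0.00685 = 6.5.

x* ≈ 406, y* ≈ 62.5, z* ≈ 6.5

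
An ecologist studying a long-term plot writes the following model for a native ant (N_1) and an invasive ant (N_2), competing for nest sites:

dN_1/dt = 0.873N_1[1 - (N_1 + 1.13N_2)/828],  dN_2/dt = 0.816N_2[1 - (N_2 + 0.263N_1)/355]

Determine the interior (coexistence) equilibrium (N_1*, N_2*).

N_1* ≈ 607, N_2* ≈ 195

Setting both brackets to zero gives the nullclines N_1 + 1.13N_2 = 828 and 0.263N_1 + N_2 = 355.
Substituting N_2 = 355 - 0.263N_1 into the first: N_1(1 - 1.13·0.263) = 828 - 1.13·355.
So N_1* = 427/0.703 = 607, and then N_2* = 355 - 0.263·607 = 195.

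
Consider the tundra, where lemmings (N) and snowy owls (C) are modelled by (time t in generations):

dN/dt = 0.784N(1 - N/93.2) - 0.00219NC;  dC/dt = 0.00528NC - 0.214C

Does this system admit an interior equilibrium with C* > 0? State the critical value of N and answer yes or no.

The predator equation gives dC/dt > 0 only when N > 0.214/0.00528 = 40.5.
Without the predator, N → K = 93.2. Since 93.2 > 40.5, the predator can invade and persist.

Threshold N = 40.5; K > 40.5, so yes, the predator persists.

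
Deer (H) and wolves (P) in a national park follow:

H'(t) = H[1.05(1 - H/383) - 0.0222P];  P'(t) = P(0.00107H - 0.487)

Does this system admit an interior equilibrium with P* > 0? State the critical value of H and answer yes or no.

Threshold H = 455; K < 455, so no, the predator goes extinct.

The predator equation gives dP/dt > 0 only when H > 0.487/0.00107 = 455.
Without the predator, H → K = 383. Since 383 < 455, the predator cannot invade.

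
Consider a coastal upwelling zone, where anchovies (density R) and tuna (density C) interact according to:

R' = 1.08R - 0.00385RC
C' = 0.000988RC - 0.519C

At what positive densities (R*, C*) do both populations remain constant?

R* ≈ 525, C* ≈ 281

Set dC/dt = 0 with C > 0: 0.000988R - 0.519 = 0, so R* = 0.519/0.000988 = 525.
Set dR/dt = 0 with R > 0: 1.08 - 0.00385C = 0, so C* = 1.08/0.00385 = 281.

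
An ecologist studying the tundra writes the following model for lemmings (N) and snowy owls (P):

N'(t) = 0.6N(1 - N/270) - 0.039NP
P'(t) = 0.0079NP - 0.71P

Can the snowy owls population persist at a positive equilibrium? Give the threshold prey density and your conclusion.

The predator equation gives dP/dt > 0 only when N > 0.71/0.0079 = 89.9.
Without the predator, N → K = 270. Since 270 > 89.9, the predator can invade and persist.

Threshold N = 89.9; K > 89.9, so yes, the predator persists.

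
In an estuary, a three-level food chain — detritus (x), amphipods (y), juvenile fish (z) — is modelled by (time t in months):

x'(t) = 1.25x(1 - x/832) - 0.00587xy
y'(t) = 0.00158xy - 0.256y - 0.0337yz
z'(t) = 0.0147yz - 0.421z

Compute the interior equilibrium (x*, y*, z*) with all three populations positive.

From dz/dt = 0: 0.0147y* = 0.421, so y* = 28.6.
From dx/dt = 0: 1.25(1 - x*/832) = 0.00587·28.6, giving x* = 832·(1 - 0.134) = 720.
From dy/dt = 0: 0.00158·720 - 0.256 = 0.0337z*, so z* = 0.882/0.0337 = 26.2.

x* ≈ 720, y* ≈ 28.6, z* ≈ 26.2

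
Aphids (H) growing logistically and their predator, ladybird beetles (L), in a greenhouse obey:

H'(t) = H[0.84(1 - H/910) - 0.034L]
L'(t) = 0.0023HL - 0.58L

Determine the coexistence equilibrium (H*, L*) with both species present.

From dL/dt = 0 with L > 0: 0.0023H* = 0.58, so H* = 252.
Substitute into dH/dt = 0: 0.84(1 - 252/910) = 0.034L*.
The bracket is 0.723, giving L* = 0.607/0.034 = 17.9.

H* ≈ 252, L* ≈ 17.9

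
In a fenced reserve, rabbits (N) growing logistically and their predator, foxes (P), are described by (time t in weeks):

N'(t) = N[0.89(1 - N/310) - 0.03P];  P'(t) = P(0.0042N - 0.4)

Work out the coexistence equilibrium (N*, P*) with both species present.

N* ≈ 95.2, P* ≈ 20.6

From dP/dt = 0 with P > 0: 0.0042N* = 0.4, so N* = 95.2.
Substitute into dN/dt = 0: 0.89(1 - 95.2/310) = 0.03P*.
The bracket is 0.693, giving P* = 0.617/0.03 = 20.6.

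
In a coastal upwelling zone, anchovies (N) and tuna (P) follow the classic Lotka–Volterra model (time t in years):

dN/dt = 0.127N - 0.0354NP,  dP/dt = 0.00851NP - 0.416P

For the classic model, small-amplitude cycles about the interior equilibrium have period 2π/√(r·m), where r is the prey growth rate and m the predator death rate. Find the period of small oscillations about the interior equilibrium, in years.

T ≈ 27.3 years

Here r = 0.127 and m = 0.416, so r·m = 0.0528.
ω = √0.0528 = 0.23 per year, hence T = 2π/ω ≈ 27.3 years.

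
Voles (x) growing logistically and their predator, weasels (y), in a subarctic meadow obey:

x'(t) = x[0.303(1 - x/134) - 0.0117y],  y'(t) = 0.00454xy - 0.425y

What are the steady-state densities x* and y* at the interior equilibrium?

From dy/dt = 0 with y > 0: 0.00454x* = 0.425, so x* = 93.6.
Substitute into dx/dt = 0: 0.303(1 - 93.6/134) = 0.0117y*.
The bracket is 0.301, giving y* = 0.0913/0.0117 = 7.81.

x* ≈ 93.6, y* ≈ 7.81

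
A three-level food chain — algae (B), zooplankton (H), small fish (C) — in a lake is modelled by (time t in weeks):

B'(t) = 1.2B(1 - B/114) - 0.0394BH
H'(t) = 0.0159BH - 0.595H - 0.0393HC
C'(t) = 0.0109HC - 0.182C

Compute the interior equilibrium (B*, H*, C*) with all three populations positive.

B* ≈ 51.5, H* ≈ 16.7, C* ≈ 5.7

From dC/dt = 0: 0.0109H* = 0.182, so H* = 16.7.
From dB/dt = 0: 1.2(1 - B*/114) = 0.0394·16.7, giving B* = 114·(1 - 0.548) = 51.5.
From dH/dt = 0: 0.0159·51.5 - 0.595 = 0.0393C*, so C* = 0.224/0.0393 = 5.7.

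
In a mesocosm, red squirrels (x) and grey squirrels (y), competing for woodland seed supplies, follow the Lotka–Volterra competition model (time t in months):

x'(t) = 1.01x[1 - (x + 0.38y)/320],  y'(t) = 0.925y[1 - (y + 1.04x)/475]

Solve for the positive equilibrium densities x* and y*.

x* ≈ 231, y* ≈ 235

Setting both brackets to zero gives the nullclines x + 0.38y = 320 and 1.04x + y = 475.
Substituting y = 475 - 1.04x into the first: x(1 - 0.38·1.04) = 320 - 0.38·475.
So x* = 140/0.605 = 231, and then y* = 475 - 1.04·231 = 235.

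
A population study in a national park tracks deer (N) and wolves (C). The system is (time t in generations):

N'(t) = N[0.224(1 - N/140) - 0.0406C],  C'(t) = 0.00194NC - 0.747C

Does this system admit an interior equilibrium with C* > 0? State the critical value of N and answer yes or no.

Threshold N = 385; K < 385, so no, the predator goes extinct.

The predator equation gives dC/dt > 0 only when N > 0.747/0.00194 = 385.
Without the predator, N → K = 140. Since 140 < 385, the predator cannot invade.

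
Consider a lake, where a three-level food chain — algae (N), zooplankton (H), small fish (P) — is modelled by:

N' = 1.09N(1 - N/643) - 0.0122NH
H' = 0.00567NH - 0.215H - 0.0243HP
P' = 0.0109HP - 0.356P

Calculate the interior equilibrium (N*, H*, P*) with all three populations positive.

N* ≈ 408, H* ≈ 32.7, P* ≈ 86.3

From dP/dt = 0: 0.0109H* = 0.356, so H* = 32.7.
From dN/dt = 0: 1.09(1 - N*/643) = 0.0122·32.7, giving N* = 643·(1 - 0.366) = 408.
From dH/dt = 0: 0.00567·408 - 0.215 = 0.0243P*, so P* = 2.1/0.0243 = 86.3.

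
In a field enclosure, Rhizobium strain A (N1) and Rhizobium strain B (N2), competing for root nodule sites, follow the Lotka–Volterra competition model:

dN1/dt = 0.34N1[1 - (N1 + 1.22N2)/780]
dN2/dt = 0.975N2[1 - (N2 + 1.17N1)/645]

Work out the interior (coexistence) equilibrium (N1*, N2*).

N1* ≈ 16.1, N2* ≈ 626

Setting both brackets to zero gives the nullclines N1 + 1.22N2 = 780 and 1.17N1 + N2 = 645.
Substituting N2 = 645 - 1.17N1 into the first: N1(1 - 1.22·1.17) = 780 - 1.22·645.
So N1* = -6.9/-0.427 = 16.1, and then N2* = 645 - 1.17·16.1 = 626.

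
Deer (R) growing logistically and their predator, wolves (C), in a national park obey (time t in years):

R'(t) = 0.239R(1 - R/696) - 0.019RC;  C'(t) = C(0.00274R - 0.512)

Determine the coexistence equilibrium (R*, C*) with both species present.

R* ≈ 187, C* ≈ 9.2

From dC/dt = 0 with C > 0: 0.00274R* = 0.512, so R* = 187.
Substitute into dR/dt = 0: 0.239(1 - 187/696) = 0.019C*.
The bracket is 0.732, giving C* = 0.175/0.019 = 9.2.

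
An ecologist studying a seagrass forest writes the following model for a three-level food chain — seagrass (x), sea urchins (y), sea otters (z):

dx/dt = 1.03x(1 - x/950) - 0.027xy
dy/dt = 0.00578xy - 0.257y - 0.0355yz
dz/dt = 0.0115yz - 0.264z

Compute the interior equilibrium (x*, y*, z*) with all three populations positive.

x* ≈ 378, y* ≈ 23, z* ≈ 54.4

From dz/dt = 0: 0.0115y* = 0.264, so y* = 23.
From dx/dt = 0: 1.03(1 - x*/950) = 0.027·23, giving x* = 950·(1 - 0.602) = 378.
From dy/dt = 0: 0.00578·378 - 0.257 = 0.0355z*, so z* = 1.93/0.0355 = 54.4.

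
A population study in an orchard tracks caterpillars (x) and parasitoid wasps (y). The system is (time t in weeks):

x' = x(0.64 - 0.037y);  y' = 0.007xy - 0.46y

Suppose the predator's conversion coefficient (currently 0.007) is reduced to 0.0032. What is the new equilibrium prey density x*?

x* ≈ 144

At the interior fixed point, setting dy/dt = 0 with y > 0 fixes x* = (predator death rate)/(xy coefficient) — independent of the other coefficients.
With the change, x* = 0.46/0.0032 = 144; it rises from 65.7.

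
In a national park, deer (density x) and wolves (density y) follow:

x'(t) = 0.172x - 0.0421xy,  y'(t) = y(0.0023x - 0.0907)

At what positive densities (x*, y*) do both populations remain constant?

Set dy/dt = 0 with y > 0: 0.0023x - 0.0907 = 0, so x* = 0.0907/0.0023 = 39.4.
Set dx/dt = 0 with x > 0: 0.172 - 0.0421y = 0, so y* = 0.172/0.0421 = 4.09.

x* ≈ 39.4, y* ≈ 4.09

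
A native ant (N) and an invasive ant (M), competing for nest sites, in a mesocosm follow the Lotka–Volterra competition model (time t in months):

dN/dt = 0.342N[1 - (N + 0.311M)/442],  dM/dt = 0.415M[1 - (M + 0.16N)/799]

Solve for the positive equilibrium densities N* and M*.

Setting both brackets to zero gives the nullclines N + 0.311M = 442 and 0.16N + M = 799.
Substituting M = 799 - 0.16N into the first: N(1 - 0.311·0.16) = 442 - 0.311·799.
So N* = 194/0.95 = 204, and then M* = 799 - 0.16·204 = 766.

N* ≈ 204, M* ≈ 766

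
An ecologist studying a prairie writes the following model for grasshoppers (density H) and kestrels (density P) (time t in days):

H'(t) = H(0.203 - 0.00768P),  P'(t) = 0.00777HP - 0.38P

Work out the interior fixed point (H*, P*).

Set dP/dt = 0 with P > 0: 0.00777H - 0.38 = 0, so H* = 0.38/0.00777 = 48.9.
Set dH/dt = 0 with H > 0: 0.203 - 0.00768P = 0, so P* = 0.203/0.00768 = 26.4.

H* ≈ 48.9, P* ≈ 26.4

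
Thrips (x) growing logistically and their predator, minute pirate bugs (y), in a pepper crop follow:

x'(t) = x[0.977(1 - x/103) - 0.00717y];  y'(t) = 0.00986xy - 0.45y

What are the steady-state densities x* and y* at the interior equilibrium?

From dy/dt = 0 with y > 0: 0.00986x* = 0.45, so x* = 45.6.
Substitute into dx/dt = 0: 0.977(1 - 45.6/103) = 0.00717y*.
The bracket is 0.557, giving y* = 0.544/0.00717 = 75.9.

x* ≈ 45.6, y* ≈ 75.9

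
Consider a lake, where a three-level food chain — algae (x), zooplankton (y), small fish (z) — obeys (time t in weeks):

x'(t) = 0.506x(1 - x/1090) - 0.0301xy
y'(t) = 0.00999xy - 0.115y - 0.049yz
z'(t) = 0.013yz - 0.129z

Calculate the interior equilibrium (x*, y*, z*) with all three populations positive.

x* ≈ 447, y* ≈ 9.92, z* ≈ 88.7

From dz/dt = 0: 0.013y* = 0.129, so y* = 9.92.
From dx/dt = 0: 0.506(1 - x*/1090) = 0.0301·9.92, giving x* = 1090·(1 - 0.59) = 447.
From dy/dt = 0: 0.00999·447 - 0.115 = 0.049z*, so z* = 4.35/0.049 = 88.7.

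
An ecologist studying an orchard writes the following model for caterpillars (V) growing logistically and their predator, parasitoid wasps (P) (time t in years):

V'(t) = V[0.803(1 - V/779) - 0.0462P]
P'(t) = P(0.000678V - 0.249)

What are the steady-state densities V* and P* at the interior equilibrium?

From dP/dt = 0 with P > 0: 0.000678V* = 0.249, so V* = 367.
Substitute into dV/dt = 0: 0.803(1 - 367/779) = 0.0462P*.
The bracket is 0.529, giving P* = 0.424/0.0462 = 9.19.

V* ≈ 367, P* ≈ 9.19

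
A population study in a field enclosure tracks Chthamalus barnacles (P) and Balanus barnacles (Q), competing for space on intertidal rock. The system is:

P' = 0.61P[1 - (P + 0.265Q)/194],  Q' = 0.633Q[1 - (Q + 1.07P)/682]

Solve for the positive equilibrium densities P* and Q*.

Setting both brackets to zero gives the nullclines P + 0.265Q = 194 and 1.07P + Q = 682.
Substituting Q = 682 - 1.07P into the first: P(1 - 0.265·1.07) = 194 - 0.265·682.
So P* = 13.3/0.716 = 18.5, and then Q* = 682 - 1.07·18.5 = 662.

P* ≈ 18.5, Q* ≈ 662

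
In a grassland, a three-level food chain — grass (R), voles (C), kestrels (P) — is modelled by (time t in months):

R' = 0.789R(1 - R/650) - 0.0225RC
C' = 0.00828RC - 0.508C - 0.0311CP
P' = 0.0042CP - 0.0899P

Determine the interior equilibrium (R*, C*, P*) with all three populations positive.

From dP/dt = 0: 0.0042C* = 0.0899, so C* = 21.4.
From dR/dt = 0: 0.789(1 - R*/650) = 0.0225·21.4, giving R* = 650·(1 - 0.61) = 253.
From dC/dt = 0: 0.00828·253 - 0.508 = 0.0311P*, so P* = 1.59/0.0311 = 51.1.

R* ≈ 253, C* ≈ 21.4, P* ≈ 51.1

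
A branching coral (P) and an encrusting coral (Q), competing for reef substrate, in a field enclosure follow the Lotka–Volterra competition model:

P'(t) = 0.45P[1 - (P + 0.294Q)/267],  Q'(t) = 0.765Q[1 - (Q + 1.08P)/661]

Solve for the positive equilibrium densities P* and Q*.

P* ≈ 106, Q* ≈ 546

Setting both brackets to zero gives the nullclines P + 0.294Q = 267 and 1.08P + Q = 661.
Substituting Q = 661 - 1.08P into the first: P(1 - 0.294·1.08) = 267 - 0.294·661.
So P* = 72.7/0.682 = 106, and then Q* = 661 - 1.08·106 = 546.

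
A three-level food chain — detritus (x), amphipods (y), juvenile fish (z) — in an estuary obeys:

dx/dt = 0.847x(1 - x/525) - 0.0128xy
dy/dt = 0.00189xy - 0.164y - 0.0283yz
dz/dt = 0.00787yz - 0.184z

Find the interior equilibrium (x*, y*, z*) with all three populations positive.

From dz/dt = 0: 0.00787y* = 0.184, so y* = 23.4.
From dx/dt = 0: 0.847(1 - x*/525) = 0.0128·23.4, giving x* = 525·(1 - 0.353) = 340.
From dy/dt = 0: 0.00189·340 - 0.164 = 0.0283z*, so z* = 0.478/0.0283 = 16.9.

x* ≈ 340, y* ≈ 23.4, z* ≈ 16.9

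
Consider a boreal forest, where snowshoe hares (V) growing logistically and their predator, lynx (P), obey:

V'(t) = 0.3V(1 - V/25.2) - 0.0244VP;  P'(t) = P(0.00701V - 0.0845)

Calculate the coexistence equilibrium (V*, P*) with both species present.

From dP/dt = 0 with P > 0: 0.00701V* = 0.0845, so V* = 12.1.
Substitute into dV/dt = 0: 0.3(1 - 12.1/25.2) = 0.0244P*.
The bracket is 0.522, giving P* = 0.156/0.0244 = 6.41.

V* ≈ 12.1, P* ≈ 6.41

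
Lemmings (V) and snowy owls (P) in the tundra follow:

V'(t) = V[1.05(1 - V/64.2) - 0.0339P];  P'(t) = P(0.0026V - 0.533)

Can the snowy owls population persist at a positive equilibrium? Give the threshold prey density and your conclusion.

Threshold V = 205; K < 205, so no, the predator goes extinct.

The predator equation gives dP/dt > 0 only when V > 0.533/0.0026 = 205.
Without the predator, V → K = 64.2. Since 64.2 < 205, the predator cannot invade.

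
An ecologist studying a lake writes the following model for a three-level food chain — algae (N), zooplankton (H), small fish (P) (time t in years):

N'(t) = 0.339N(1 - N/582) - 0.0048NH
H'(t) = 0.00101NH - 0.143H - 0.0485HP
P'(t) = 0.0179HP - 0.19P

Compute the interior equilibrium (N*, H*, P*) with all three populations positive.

N* ≈ 495, H* ≈ 10.6, P* ≈ 7.35

From dP/dt = 0: 0.0179H* = 0.19, so H* = 10.6.
From dN/dt = 0: 0.339(1 - N*/582) = 0.0048·10.6, giving N* = 582·(1 - 0.15) = 495.
From dH/dt = 0: 0.00101·495 - 0.143 = 0.0485P*, so P* = 0.356/0.0485 = 7.35.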